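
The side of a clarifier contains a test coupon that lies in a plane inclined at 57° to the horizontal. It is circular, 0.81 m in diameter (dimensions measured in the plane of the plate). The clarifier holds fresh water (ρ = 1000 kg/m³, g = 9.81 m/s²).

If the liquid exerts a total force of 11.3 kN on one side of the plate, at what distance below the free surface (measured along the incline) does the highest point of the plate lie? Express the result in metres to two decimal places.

γ = ρg = 1000 × 9.81 = 9810 N/m³ = 9.81 kN/m³.
A = π(0.405)² = 0.5153 m².
From F = γ·h_c·A, the centroid depth is h_c = 11.3/(9.81 × 0.5153) = 2.23537 m.
Let θ = 57° be the plate's angle to the horizontal; measure y along the incline from where the plane meets the free surface. Vertical depth h = y·sinθ with sinθ = 0.838671.
Along the incline, y_c = h_c/sinθ = 2.23537/0.838671 = 2.66537 m.
The centroid is at the centre, 0.405 m below the top of the plate, so the highest point sits at y_top = 2.66537 − 0.405 = 2.26037 m along the incline.

y_top ≈ 2.26 m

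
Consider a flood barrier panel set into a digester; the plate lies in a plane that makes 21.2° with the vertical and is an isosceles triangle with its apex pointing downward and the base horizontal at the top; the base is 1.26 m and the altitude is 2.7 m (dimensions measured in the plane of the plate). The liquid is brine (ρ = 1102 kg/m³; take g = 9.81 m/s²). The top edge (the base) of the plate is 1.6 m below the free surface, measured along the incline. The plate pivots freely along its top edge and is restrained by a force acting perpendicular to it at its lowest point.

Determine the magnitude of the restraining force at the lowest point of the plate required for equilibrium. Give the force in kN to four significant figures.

γ = ρg = 1102 × 9.81 / 1000 = 10.81062 kN/m³.
The plate makes 21.2° with the vertical, i.e. θ = 90° − 21.2° = 68.8° to the horizontal. Measuring y along the incline from the free-surface line, vertical depth h = y·sinθ with sinθ = 0.932324.
With the apex down, the centroid sits h/3 = 2.7/3 = 0.9 m below the base (the top edge), so y_c = 1.6 + 0.9 = 2.5 m and h_c = 2.5 × 0.932324 = 2.33081 m.
A = ½ × 1.26 × 2.7 = 1.701 m².
Resultant F = γ·h_c·A = 10.81062 × 2.33081 × 1.701 = 42.8609 kN.
I_c = b·h³/36 = 1.26 × 2.7³/36 = 0.688905 m⁴.
Centre of pressure: y_p = y_c + I_c/(y_c·A) = 2.5 + 0.688905/(2.5 × 1.701) = 2.5 + 0.162 = 2.662 m along the plane.
The resultant acts 0.9 + 0.162 = 1.062 m (along the plate) below the hinge at the top edge, so the moment about the hinge is M = F × 1.062 = 42.8609 × 1.062 = 45.5183 kN·m.
A normal force at the bottom, 2.7 m from the hinge, must supply this moment: P = 45.5183/2.7 = 16.8586 kN.

P ≈ 16.86 kN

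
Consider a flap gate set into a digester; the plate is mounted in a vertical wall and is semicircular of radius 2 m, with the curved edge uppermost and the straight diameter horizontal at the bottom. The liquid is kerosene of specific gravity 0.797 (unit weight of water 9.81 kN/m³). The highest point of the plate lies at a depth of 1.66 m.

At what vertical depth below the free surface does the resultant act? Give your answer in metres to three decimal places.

γ = 0.797 × 9.81 = 7.81857 kN/m³.
The centroid lies 4r/(3π) = 0.848826 m above the diameter, so r − 4r/(3π) = 2 − 0.848826 = 1.15117 m below the topmost point, so the centroid depth is h_c = 1.66 + 1.15117 = 2.81117 m.
A = πr²/2 = π × 2²/2 = 6.28319 m².
Resultant F = γ·h_c·A = 7.81857 × 2.81117 × 6.28319 = 138.1 kN.
I_c = (π/8 − 8/(9π))·r⁴ = 0.109757 × 2⁴ = 1.75611 m⁴.
Centre of pressure: y_p = y_c + I_c/(y_c·A) = 2.81117 + 1.75611/(2.81117 × 6.28319) = 2.81117 + 0.0994224 = 2.91059 m along the plane.

h_p = 2.911 m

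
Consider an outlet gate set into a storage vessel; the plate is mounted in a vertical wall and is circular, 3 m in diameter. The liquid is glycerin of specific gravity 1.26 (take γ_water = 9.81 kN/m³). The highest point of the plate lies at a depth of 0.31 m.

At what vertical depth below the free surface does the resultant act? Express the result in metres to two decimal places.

γ = 1.26 × 9.81 = 12.3606 kN/m³.
The centroid is at the centre, 1.5 m below the top of the plate, so the centroid depth is h_c = 0.31 + 1.5 = 1.81 m.
A = π(1.5)² = 7.06858 m².
Resultant F = γ·h_c·A = 12.3606 × 1.81 × 7.06858 = 158.143 kN.
I_c = πr⁴/4 = π × 1.5⁴/4 = 3.97608 m⁴.
Centre of pressure: y_p = y_c + I_c/(y_c·A) = 1.81 + 3.97608/(1.81 × 7.06858) = 1.81 + 0.310774 = 2.12077 m along the plane.

h_p = 2.12 m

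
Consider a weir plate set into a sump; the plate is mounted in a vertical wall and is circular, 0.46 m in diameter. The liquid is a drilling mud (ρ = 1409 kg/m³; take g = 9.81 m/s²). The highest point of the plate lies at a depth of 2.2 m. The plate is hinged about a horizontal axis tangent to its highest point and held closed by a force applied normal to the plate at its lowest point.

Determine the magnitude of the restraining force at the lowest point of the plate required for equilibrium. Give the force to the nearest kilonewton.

P ≈ 3 kN

γ = ρg = 1409 × 9.81 / 1000 = 13.82229 kN/m³.
The centroid is at the centre, 0.23 m below the top of the plate, so the centroid depth is h_c = 2.2 + 0.23 = 2.43 m.
A = π(0.23)² = 0.16619 m².
Resultant F = γ·h_c·A = 13.82229 × 2.43 × 0.16619 = 5.58202 kN.
I_c = πr⁴/4 = π × 0.23⁴/4 = 0.00219787 m⁴.
Centre of pressure: y_p = y_c + I_c/(y_c·A) = 2.43 + 0.00219787/(2.43 × 0.16619) = 2.43 + 0.0054424 = 2.43544 m along the plane.
The resultant acts 0.23 + 0.0054424 = 0.235442 m (along the plate) below the hinge at the top edge, so the moment about the hinge is M = F × 0.235442 = 5.58202 × 0.235442 = 1.31424 kN·m.
A normal force at the bottom, 0.46 m from the hinge, must supply this moment: P = 1.31424/0.46 = 2.85704 kN.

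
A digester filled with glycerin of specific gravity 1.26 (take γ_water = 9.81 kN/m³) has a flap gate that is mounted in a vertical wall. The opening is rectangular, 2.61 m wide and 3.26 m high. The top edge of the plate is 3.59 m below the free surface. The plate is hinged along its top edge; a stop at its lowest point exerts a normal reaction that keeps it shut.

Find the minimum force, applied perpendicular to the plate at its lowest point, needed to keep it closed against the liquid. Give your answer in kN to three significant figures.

γ = 1.26 × 9.81 = 12.3606 kN/m³.
The centroid lies 3.26/2 = 1.63 m below the top edge, so the centroid depth is h_c = 3.59 + 1.63 = 5.22 m.
A = 2.61 × 3.26 = 8.5086 m².
Resultant F = γ·h_c·A = 12.3606 × 5.22 × 8.5086 = 548.995 kN.
I_c = b·h³/12 = 2.61 × 3.26³/12 = 7.5355 m⁴.
Centre of pressure: y_p = y_c + I_c/(y_c·A) = 5.22 + 7.5355/(5.22 × 8.5086) = 5.22 + 0.169662 = 5.38966 m along the plane.
The resultant acts 1.63 + 0.169662 = 1.79966 m (along the plate) below the hinge at the top edge, so the moment about the hinge is M = F × 1.79966 = 548.995 × 1.79966 = 988.004 kN·m.
A normal force at the bottom, 3.26 m from the hinge, must supply this moment: P = 988.004/3.26 = 303.069 kN.

P ≈ 303 kN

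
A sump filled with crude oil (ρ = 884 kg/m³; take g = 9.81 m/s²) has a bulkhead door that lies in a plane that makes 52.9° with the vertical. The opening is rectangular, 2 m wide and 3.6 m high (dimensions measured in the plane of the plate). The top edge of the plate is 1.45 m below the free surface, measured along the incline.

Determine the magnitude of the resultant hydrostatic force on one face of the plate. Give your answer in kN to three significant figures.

F ≈ 122 kN

γ = ρg = 884 × 9.81 / 1000 = 8.67204 kN/m³.
The plate makes 52.9° with the vertical, i.e. θ = 90° − 52.9° = 37.1° to the horizontal. Measuring y along the incline from the free-surface line, vertical depth h = y·sinθ with sinθ = 0.603208.
The centroid lies 3.6/2 = 1.8 m below the top edge, so y_c = 1.45 + 1.8 = 3.25 m and h_c = 3.25 × 0.603208 = 1.96043 m.
A = 2 × 3.6 = 7.2 m².
Resultant F = γ·h_c·A = 8.67204 × 1.96043 × 7.2 = 122.407 kN.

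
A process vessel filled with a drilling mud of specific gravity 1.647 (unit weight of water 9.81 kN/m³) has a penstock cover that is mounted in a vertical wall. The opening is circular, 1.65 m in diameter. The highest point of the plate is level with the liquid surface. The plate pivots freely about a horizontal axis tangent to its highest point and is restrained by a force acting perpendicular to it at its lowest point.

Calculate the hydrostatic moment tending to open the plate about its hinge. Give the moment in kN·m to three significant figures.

M ≈ 29.4 kN·m

γ = 1.647 × 9.81 = 16.15707 kN/m³.
The centroid is at the centre, 0.825 m below the top of the plate, so the centroid depth is h_c = 0.825 m.
A = π(0.825)² = 2.13825 m².
Resultant F = γ·h_c·A = 16.15707 × 0.825 × 2.13825 = 28.502 kN.
I_c = πr⁴/4 = π × 0.825⁴/4 = 0.363836 m⁴.
Centre of pressure: y_p = y_c + I_c/(y_c·A) = 0.825 + 0.363836/(0.825 × 2.13825) = 0.825 + 0.20625 = 1.03125 m along the plane.
The resultant acts 0.825 + 0.20625 = 1.03125 m (along the plate) below the hinge at the top edge, so the moment about the hinge is M = F × 1.03125 = 28.502 × 1.03125 = 29.3927 kN·m.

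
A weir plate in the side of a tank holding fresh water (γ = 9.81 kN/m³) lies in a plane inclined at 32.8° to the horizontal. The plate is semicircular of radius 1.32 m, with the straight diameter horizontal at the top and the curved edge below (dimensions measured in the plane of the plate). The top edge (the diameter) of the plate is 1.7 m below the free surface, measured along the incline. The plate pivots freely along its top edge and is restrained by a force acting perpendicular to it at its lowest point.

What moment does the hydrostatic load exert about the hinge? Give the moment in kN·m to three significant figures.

M ≈ 20.2 kN·m

γ = 9.81 kN/m³.
Let θ = 32.8° be the plate's angle to the horizontal; measure y along the incline from where the plane meets the free surface. Vertical depth h = y·sinθ with sinθ = 0.541708.
The centroid of a semicircle lies 4r/(3π) = 0.560225 m from the diameter, here below the top edge, so y_c = 1.7 + 0.560225 = 2.26023 m and h_c = 2.26023 × 0.541708 = 1.22438 m.
A = πr²/2 = π × 1.32²/2 = 2.73696 m².
Resultant F = γ·h_c·A = 9.81 × 1.22438 × 2.73696 = 32.8741 kN.
I_c = (π/8 − 8/(9π))·r⁴ = 0.109757 × 1.32⁴ = 0.333218 m⁴.
Centre of pressure: y_p = y_c + I_c/(y_c·A) = 2.26023 + 0.333218/(2.26023 × 2.73696) = 2.26023 + 0.0538651 = 2.3141 m along the plane.
The resultant acts 0.560225 + 0.0538651 = 0.61409 m (along the plate) below the hinge at the top edge, so the moment about the hinge is M = F × 0.61409 = 32.8741 × 0.61409 = 20.1877 kN·m.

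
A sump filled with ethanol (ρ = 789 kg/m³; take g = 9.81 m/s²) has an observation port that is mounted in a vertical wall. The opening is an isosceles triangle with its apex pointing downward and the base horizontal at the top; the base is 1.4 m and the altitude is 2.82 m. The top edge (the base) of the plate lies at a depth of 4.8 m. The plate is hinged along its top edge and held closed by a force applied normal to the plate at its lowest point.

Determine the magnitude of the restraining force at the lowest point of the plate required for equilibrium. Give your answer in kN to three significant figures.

γ = ρg = 789 × 9.81 / 1000 = 7.74009 kN/m³.
With the apex down, the centroid sits h/3 = 2.82/3 = 0.94 m below the base (the top edge), so the centroid depth is h_c = 4.8 + 0.94 = 5.74 m.
A = ½ × 1.4 × 2.82 = 1.974 m².
Resultant F = γ·h_c·A = 7.74009 × 5.74 × 1.974 = 87.7011 kN.
I_c = b·h³/36 = 1.4 × 2.82³/36 = 0.872113 m⁴.
Centre of pressure: y_p = y_c + I_c/(y_c·A) = 5.74 + 0.872113/(5.74 × 1.974) = 5.74 + 0.0769686 = 5.81697 m along the plane.
The resultant acts 0.94 + 0.0769686 = 1.01697 m (along the plate) below the hinge at the top edge, so the moment about the hinge is M = F × 1.01697 = 87.7011 × 1.01697 = 89.1894 kN·m.
A normal force at the bottom, 2.82 m from the hinge, must supply this moment: P = 89.1894/2.82 = 31.6274 kN.

P ≈ 31.6 kN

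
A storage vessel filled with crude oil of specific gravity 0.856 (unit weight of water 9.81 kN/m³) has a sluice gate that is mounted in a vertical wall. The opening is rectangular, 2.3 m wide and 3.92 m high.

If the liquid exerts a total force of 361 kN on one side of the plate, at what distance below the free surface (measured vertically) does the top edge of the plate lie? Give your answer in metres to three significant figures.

d_top ≈ 2.81 m

γ = 0.856 × 9.81 = 8.39736 kN/m³.
A = 2.3 × 3.92 = 9.016 m².
From F = γ·h_c·A, the centroid depth is h_c = 361/(8.39736 × 9.016) = 4.76816 m.
The centroid lies 3.92/2 = 1.96 m below the top edge, so the top edge sits at h_top = 4.76816 − 1.96 = 2.80816 m below the surface.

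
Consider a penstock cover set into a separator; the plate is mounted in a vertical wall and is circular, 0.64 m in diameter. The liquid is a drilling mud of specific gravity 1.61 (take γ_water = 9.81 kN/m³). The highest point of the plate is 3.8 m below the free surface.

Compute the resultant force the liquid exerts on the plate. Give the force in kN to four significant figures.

γ = 1.61 × 9.81 = 15.7941 kN/m³.
The centroid is at the centre, 0.32 m below the top of the plate, so the centroid depth is h_c = 3.8 + 0.32 = 4.12 m.
A = π(0.32)² = 0.321699 m².
Resultant F = γ·h_c·A = 15.7941 × 4.12 × 0.321699 = 20.9335 kN.

F ≈ 20.93 kN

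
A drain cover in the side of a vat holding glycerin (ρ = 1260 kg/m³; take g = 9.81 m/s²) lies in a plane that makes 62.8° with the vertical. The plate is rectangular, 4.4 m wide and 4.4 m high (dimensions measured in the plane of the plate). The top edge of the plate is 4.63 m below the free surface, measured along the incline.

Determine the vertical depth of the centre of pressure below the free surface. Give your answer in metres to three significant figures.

γ = ρg = 1260 × 9.81 / 1000 = 12.3606 kN/m³.
The plate makes 62.8° with the vertical, i.e. θ = 90° − 62.8° = 27.2° to the horizontal. Measuring y along the incline from the free-surface line, vertical depth h = y·sinθ with sinθ = 0.457098.
The centroid lies 4.4/2 = 2.2 m below the top edge, so y_c = 4.63 + 2.2 = 6.83 m and h_c = 6.83 × 0.457098 = 3.12198 m.
A = 4.4 × 4.4 = 19.36 m².
Resultant F = γ·h_c·A = 12.3606 × 3.12198 × 19.36 = 747.094 kN.
I_c = b·h³/12 = 4.4 × 4.4³/12 = 31.2341 m⁴.
Centre of pressure: y_p = y_c + I_c/(y_c·A) = 6.83 + 31.2341/(6.83 × 19.36) = 6.83 + 0.236213 = 7.06621 m along the plane.
Vertically, h_p = y_p·sinθ = 7.06621 × 0.457098 = 3.22995 m.

h_p = 3.23 m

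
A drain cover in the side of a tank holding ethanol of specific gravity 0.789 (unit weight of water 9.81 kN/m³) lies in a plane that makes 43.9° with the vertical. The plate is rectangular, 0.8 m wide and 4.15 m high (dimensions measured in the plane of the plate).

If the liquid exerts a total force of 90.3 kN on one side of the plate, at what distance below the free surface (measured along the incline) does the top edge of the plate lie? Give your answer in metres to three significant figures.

γ = 0.789 × 9.81 = 7.74009 kN/m³.
A = 0.8 × 4.15 = 3.32 m².
From F = γ·h_c·A, the centroid depth is h_c = 90.3/(7.74009 × 3.32) = 3.51402 m.
The plate makes 43.9° with the vertical, i.e. θ = 90° − 43.9° = 46.1° to the horizontal. Measuring y along the incline from the free-surface line, vertical depth h = y·sinθ with sinθ = 0.720551.
Along the incline, y_c = h_c/sinθ = 3.51402/0.720551 = 4.87685 m.
The centroid lies 4.15/2 = 2.075 m below the top edge, so the top edge sits at y_top = 4.87685 − 2.075 = 2.80185 m along the incline.

y_top ≈ 2.80 m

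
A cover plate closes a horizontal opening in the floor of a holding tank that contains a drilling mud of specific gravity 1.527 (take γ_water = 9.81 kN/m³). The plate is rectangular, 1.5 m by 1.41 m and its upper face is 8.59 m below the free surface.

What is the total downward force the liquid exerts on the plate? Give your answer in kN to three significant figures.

γ = 1.527 × 9.81 = 14.97987 kN/m³.
The plate is horizontal, so pressure is uniform at p = γ·h = 14.97987 × 8.59 = 128.677 kN/m².
A = 1.5 × 1.41 = 2.115 m².
F = p·A = 128.677 × 2.115 = 272.152 kN.

F ≈ 272 kN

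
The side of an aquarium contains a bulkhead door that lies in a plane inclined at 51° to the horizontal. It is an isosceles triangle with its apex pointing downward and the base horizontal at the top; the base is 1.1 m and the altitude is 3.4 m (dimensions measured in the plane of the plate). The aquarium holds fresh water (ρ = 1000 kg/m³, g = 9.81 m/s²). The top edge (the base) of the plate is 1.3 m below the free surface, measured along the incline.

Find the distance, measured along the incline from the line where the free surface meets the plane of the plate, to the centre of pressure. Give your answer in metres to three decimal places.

γ = ρg = 1000 × 9.81 = 9810 N/m³ = 9.81 kN/m³.
Let θ = 51° be the plate's angle to the horizontal; measure y along the incline from where the plane meets the free surface. Vertical depth h = y·sinθ with sinθ = 0.777146.
With the apex down, the centroid sits h/3 = 3.4/3 = 1.13333 m below the base (the top edge), so y_c = 1.3 + 1.13333 = 2.43333 m and h_c = 2.43333 × 0.777146 = 1.89105 m.
A = ½ × 1.1 × 3.4 = 1.87 m².
Resultant F = γ·h_c·A = 9.81 × 1.89105 × 1.87 = 34.6907 kN.
I_c = b·h³/36 = 1.1 × 3.4³/36 = 1.20096 m⁴.
Centre of pressure: y_p = y_c + I_c/(y_c·A) = 2.43333 + 1.20096/(2.43333 × 1.87) = 2.43333 + 0.263928 = 2.69726 m along the plane.

y_p = 2.697 m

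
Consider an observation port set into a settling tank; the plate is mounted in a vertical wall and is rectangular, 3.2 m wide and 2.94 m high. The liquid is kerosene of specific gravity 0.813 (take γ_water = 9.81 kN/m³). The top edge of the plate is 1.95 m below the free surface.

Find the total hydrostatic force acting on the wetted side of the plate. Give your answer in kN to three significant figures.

F ≈ 257 kN

γ = 0.813 × 9.81 = 7.97553 kN/m³.
The centroid lies 2.94/2 = 1.47 m below the top edge, so the centroid depth is h_c = 1.95 + 1.47 = 3.42 m.
A = 3.2 × 2.94 = 9.408 m².
Resultant F = γ·h_c·A = 7.97553 × 3.42 × 9.408 = 256.616 kN.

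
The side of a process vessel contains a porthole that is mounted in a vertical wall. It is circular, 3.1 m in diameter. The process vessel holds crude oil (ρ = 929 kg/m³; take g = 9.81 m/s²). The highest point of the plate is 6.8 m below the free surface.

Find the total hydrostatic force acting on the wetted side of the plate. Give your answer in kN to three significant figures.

F ≈ 574 kN

γ = ρg = 929 × 9.81 / 1000 = 9.11349 kN/m³.
The centroid is at the centre, 1.55 m below the top of the plate, so the centroid depth is h_c = 6.8 + 1.55 = 8.35 m.
A = π(1.55)² = 7.54768 m².
Resultant F = γ·h_c·A = 9.11349 × 8.35 × 7.54768 = 574.361 kN.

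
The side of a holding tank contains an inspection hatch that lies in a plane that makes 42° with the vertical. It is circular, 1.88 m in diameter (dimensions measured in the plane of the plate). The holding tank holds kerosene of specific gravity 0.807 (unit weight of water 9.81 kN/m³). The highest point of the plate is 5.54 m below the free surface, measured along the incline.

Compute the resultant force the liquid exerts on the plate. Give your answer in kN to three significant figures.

F ≈ 106 kN

γ = 0.807 × 9.81 = 7.91667 kN/m³.
The plate makes 42° with the vertical, i.e. θ = 90° − 42° = 48° to the horizontal. Measuring y along the incline from the free-surface line, vertical depth h = y·sinθ with sinθ = 0.743145.
The centroid is at the centre, 0.94 m below the top of the plate, so y_c = 5.54 + 0.94 = 6.48 m and h_c = 6.48 × 0.743145 = 4.81558 m.
A = π(0.94)² = 2.77591 m².
Resultant F = γ·h_c·A = 7.91667 × 4.81558 × 2.77591 = 105.827 kN.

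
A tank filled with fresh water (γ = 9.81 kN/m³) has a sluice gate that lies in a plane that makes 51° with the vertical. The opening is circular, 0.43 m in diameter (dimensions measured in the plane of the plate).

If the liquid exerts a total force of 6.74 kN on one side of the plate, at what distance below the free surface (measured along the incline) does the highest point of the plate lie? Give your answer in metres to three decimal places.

y_top ≈ 7.303 m

γ = 9.81 kN/m³.
A = π(0.215)² = 0.14522 m².
From F = γ·h_c·A, the centroid depth is h_c = 6.74/(9.81 × 0.14522) = 4.73113 m.
The plate makes 51° with the vertical, i.e. θ = 90° − 51° = 39° to the horizontal. Measuring y along the incline from the free-surface line, vertical depth h = y·sinθ with sinθ = 0.629320.
Along the incline, y_c = h_c/sinθ = 4.73113/0.629320 = 7.51784 m.
The centroid is at the centre, 0.215 m below the top of the plate, so the highest point sits at y_top = 7.51784 − 0.215 = 7.30284 m along the incline.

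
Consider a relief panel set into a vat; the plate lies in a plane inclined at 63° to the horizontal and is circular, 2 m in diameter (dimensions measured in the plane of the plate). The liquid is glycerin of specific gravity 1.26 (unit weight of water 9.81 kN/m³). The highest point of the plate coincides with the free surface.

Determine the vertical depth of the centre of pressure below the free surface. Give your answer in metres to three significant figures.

γ = 1.26 × 9.81 = 12.3606 kN/m³.
Let θ = 63° be the plate's angle to the horizontal; measure y along the incline from where the plane meets the free surface. Vertical depth h = y·sinθ with sinθ = 0.891007.
The centroid is at the centre, 1 m below the top of the plate, so y_c = 1 m and h_c = 1 × 0.891007 = 0.891007 m.
A = π(1)² = 3.14159 m².
Resultant F = γ·h_c·A = 12.3606 × 0.891007 × 3.14159 = 34.5995 kN.
I_c = πr⁴/4 = π × 1⁴/4 = 0.785398 m⁴.
Centre of pressure: y_p = y_c + I_c/(y_c·A) = 1 + 0.785398/(1 × 3.14159) = 1 + 0.25 = 1.25 m along the plane.
Vertically, h_p = y_p·sinθ = 1.25 × 0.891007 = 1.11376 m.

h_p = 1.11 m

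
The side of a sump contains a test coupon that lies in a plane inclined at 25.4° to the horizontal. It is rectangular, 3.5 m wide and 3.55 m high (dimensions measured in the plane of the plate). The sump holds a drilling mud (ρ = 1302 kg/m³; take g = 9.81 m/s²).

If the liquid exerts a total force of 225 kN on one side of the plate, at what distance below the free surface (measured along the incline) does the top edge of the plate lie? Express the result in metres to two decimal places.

y_top ≈ 1.53 m

γ = ρg = 1302 × 9.81 / 1000 = 12.77262 kN/m³.
A = 3.5 × 3.55 = 12.425 m².
From F = γ·h_c·A, the centroid depth is h_c = 225/(12.77262 × 12.425) = 1.41777 m.
Let θ = 25.4° be the plate's angle to the horizontal; measure y along the incline from where the plane meets the free surface. Vertical depth h = y·sinθ with sinθ = 0.428935.
Along the incline, y_c = h_c/sinθ = 1.41777/0.428935 = 3.30533 m.
The centroid lies 3.55/2 = 1.775 m below the top edge, so the top edge sits at y_top = 3.30533 − 1.775 = 1.53033 m along the incline.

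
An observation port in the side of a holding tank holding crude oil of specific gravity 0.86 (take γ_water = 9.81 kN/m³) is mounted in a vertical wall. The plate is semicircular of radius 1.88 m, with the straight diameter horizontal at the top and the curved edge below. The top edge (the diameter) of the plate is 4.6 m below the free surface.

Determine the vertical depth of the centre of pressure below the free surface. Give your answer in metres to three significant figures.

γ = 0.86 × 9.81 = 8.4366 kN/m³.
The centroid of a semicircle lies 4r/(3π) = 0.797897 m from the diameter, here below the top edge, so the centroid depth is h_c = 4.6 + 0.797897 = 5.3979 m.
A = πr²/2 = π × 1.88²/2 = 5.55182 m².
Resultant F = γ·h_c·A = 8.4366 × 5.3979 × 5.55182 = 252.829 kN.
I_c = (π/8 − 8/(9π))·r⁴ = 0.109757 × 1.88⁴ = 1.37108 m⁴.
Centre of pressure: y_p = y_c + I_c/(y_c·A) = 5.3979 + 1.37108/(5.3979 × 5.55182) = 5.3979 + 0.0457512 = 5.44365 m along the plane.

h_p = 5.44 m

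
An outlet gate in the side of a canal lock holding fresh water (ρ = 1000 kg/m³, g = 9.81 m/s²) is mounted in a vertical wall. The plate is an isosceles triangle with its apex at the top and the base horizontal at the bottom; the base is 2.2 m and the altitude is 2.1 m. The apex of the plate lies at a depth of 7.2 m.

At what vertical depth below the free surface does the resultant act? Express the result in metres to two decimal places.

h_p = 8.63 m

γ = ρg = 1000 × 9.81 = 9810 N/m³ = 9.81 kN/m³.
With the apex up, the centroid sits 2h/3 = 2 × 2.1/3 = 1.4 m below the apex, so the centroid depth is h_c = 7.2 + 1.4 = 8.6 m.
A = ½ × 2.2 × 2.1 = 2.31 m².
Resultant F = γ·h_c·A = 9.81 × 8.6 × 2.31 = 194.885 kN.
I_c = b·h³/36 = 2.2 × 2.1³/36 = 0.56595 m⁴.
Centre of pressure: y_p = y_c + I_c/(y_c·A) = 8.6 + 0.56595/(8.6 × 2.31) = 8.6 + 0.0284884 = 8.62849 m along the plane.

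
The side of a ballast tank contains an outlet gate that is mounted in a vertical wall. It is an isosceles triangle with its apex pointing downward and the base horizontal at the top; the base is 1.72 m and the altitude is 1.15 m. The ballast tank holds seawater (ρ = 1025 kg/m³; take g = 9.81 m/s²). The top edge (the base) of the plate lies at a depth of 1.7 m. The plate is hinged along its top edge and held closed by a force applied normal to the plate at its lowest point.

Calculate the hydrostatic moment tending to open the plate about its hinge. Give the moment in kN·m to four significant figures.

M ≈ 8.673 kN·m

γ = ρg = 1025 × 9.81 / 1000 = 10.05525 kN/m³.
With the apex down, the centroid sits h/3 = 1.15/3 = 0.383333 m below the base (the top edge), so the centroid depth is h_c = 1.7 + 0.383333 = 2.08333 m.
A = ½ × 1.72 × 1.15 = 0.989 m².
Resultant F = γ·h_c·A = 10.05525 × 2.08333 × 0.989 = 20.718 kN.
I_c = b·h³/36 = 1.72 × 1.15³/36 = 0.072664 m⁴.
Centre of pressure: y_p = y_c + I_c/(y_c·A) = 2.08333 + 0.072664/(2.08333 × 0.989) = 2.08333 + 0.0352667 = 2.1186 m along the plane.
The resultant acts 0.383333 + 0.0352667 = 0.4186 m (along the plate) below the hinge at the top edge, so the moment about the hinge is M = F × 0.4186 = 20.718 × 0.4186 = 8.67255 kN·m.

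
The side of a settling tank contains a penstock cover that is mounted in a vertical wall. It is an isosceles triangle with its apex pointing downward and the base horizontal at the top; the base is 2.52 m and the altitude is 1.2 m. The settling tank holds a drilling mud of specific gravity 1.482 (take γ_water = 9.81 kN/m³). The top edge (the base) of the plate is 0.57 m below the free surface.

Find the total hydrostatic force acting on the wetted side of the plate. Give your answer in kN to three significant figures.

γ = 1.482 × 9.81 = 14.53842 kN/m³.
With the apex down, the centroid sits h/3 = 1.2/3 = 0.4 m below the base (the top edge), so the centroid depth is h_c = 0.57 + 0.4 = 0.97 m.
A = ½ × 2.52 × 1.2 = 1.512 m².
Resultant F = γ·h_c·A = 14.53842 × 0.97 × 1.512 = 21.3226 kN.

F ≈ 21.3 kN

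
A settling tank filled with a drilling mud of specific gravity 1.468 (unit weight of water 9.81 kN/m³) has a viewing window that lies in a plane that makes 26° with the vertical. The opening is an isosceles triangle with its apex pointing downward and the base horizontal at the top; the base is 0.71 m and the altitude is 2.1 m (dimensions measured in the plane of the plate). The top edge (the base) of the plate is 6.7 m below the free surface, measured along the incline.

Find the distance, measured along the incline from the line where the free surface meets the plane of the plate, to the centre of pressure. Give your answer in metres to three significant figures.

y_p = 7.43 m

γ = 1.468 × 9.81 = 14.40108 kN/m³.
The plate makes 26° with the vertical, i.e. θ = 90° − 26° = 64° to the horizontal. Measuring y along the incline from the free-surface line, vertical depth h = y·sinθ with sinθ = 0.898794.
With the apex down, the centroid sits h/3 = 2.1/3 = 0.7 m below the base (the top edge), so y_c = 6.7 + 0.7 = 7.4 m and h_c = 7.4 × 0.898794 = 6.65108 m.
A = ½ × 0.71 × 2.1 = 0.7455 m².
Resultant F = γ·h_c·A = 14.40108 × 6.65108 × 0.7455 = 71.406 kN.
I_c = b·h³/36 = 0.71 × 2.1³/36 = 0.182647 m⁴.
Centre of pressure: y_p = y_c + I_c/(y_c·A) = 7.4 + 0.182647/(7.4 × 0.7455) = 7.4 + 0.033108 = 7.43311 m along the plane.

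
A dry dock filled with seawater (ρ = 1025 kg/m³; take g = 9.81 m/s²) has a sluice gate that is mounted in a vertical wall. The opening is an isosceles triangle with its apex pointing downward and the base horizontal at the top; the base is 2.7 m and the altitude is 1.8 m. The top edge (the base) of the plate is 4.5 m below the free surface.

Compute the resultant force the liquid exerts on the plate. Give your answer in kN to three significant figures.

γ = ρg = 1025 × 9.81 / 1000 = 10.05525 kN/m³.
With the apex down, the centroid sits h/3 = 1.8/3 = 0.6 m below the base (the top edge), so the centroid depth is h_c = 4.5 + 0.6 = 5.1 m.
A = ½ × 2.7 × 1.8 = 2.43 m².
Resultant F = γ·h_c·A = 10.05525 × 5.1 × 2.43 = 124.615 kN.

F ≈ 125 kN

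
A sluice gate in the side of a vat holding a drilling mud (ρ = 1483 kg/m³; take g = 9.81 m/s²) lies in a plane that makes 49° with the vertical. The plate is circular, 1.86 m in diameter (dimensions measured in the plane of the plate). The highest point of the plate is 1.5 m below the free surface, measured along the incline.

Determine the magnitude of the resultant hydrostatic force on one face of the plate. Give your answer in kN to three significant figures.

F ≈ 63.0 kN

γ = ρg = 1483 × 9.81 / 1000 = 14.54823 kN/m³.
The plate makes 49° with the vertical, i.e. θ = 90° − 49° = 41° to the horizontal. Measuring y along the incline from the free-surface line, vertical depth h = y·sinθ with sinθ = 0.656059.
The centroid is at the centre, 0.93 m below the top of the plate, so y_c = 1.5 + 0.93 = 2.43 m and h_c = 2.43 × 0.656059 = 1.59422 m.
A = π(0.93)² = 2.71716 m².
Resultant F = γ·h_c·A = 14.54823 × 1.59422 × 2.71716 = 63.0193 kN.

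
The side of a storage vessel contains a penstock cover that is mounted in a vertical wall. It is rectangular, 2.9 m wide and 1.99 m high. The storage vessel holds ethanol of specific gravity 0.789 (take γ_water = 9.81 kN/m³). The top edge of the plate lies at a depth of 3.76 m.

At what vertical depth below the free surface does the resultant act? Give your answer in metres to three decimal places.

γ = 0.789 × 9.81 = 7.74009 kN/m³.
The centroid lies 1.99/2 = 0.995 m below the top edge, so the centroid depth is h_c = 3.76 + 0.995 = 4.755 m.
A = 2.9 × 1.99 = 5.771 m².
Resultant F = γ·h_c·A = 7.74009 × 4.755 × 5.771 = 212.397 kN.
I_c = b·h³/12 = 2.9 × 1.99³/12 = 1.90448 m⁴.
Centre of pressure: y_p = y_c + I_c/(y_c·A) = 4.755 + 1.90448/(4.755 × 5.771) = 4.755 + 0.0694025 = 4.8244 m along the plane.

h_p = 4.824 m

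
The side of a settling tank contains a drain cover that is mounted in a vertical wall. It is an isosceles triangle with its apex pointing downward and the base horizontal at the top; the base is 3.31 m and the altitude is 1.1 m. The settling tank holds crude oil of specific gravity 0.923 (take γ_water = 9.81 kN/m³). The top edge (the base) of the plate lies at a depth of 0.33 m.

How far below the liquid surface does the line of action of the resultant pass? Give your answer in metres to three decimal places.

h_p = 0.793 m

γ = 0.923 × 9.81 = 9.05463 kN/m³.
With the apex down, the centroid sits h/3 = 1.1/3 = 0.366667 m below the base (the top edge), so the centroid depth is h_c = 0.33 + 0.366667 = 0.696667 m.
A = ½ × 3.31 × 1.1 = 1.8205 m².
Resultant F = γ·h_c·A = 9.05463 × 0.696667 × 1.8205 = 11.4838 kN.
I_c = b·h³/36 = 3.31 × 1.1³/36 = 0.122378 m⁴.
Centre of pressure: y_p = y_c + I_c/(y_c·A) = 0.696667 + 0.122378/(0.696667 × 1.8205) = 0.696667 + 0.0964911 = 0.793158 m along the plane.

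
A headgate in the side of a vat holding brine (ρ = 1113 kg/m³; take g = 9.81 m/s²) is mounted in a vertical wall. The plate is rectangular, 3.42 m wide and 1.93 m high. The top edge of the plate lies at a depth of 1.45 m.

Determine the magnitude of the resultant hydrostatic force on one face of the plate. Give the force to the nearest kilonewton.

F ≈ 174 kN

γ = ρg = 1113 × 9.81 / 1000 = 10.91853 kN/m³.
The centroid lies 1.93/2 = 0.965 m below the top edge, so the centroid depth is h_c = 1.45 + 0.965 = 2.415 m.
A = 3.42 × 1.93 = 6.6006 m².
Resultant F = γ·h_c·A = 10.91853 × 2.415 × 6.6006 = 174.046 kN.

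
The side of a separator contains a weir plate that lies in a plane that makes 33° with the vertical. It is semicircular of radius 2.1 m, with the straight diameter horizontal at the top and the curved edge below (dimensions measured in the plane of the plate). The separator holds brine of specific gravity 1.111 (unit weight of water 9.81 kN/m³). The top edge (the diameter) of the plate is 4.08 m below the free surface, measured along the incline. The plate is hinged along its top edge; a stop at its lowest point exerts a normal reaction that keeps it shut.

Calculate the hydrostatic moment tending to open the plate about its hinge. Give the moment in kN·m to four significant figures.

M ≈ 300.1 kN·m

γ = 1.111 × 9.81 = 10.89891 kN/m³.
The plate makes 33° with the vertical, i.e. θ = 90° − 33° = 57° to the horizontal. Measuring y along the incline from the free-surface line, vertical depth h = y·sinθ with sinθ = 0.838671.
The centroid of a semicircle lies 4r/(3π) = 0.891268 m from the diameter, here below the top edge, so y_c = 4.08 + 0.891268 = 4.97127 m and h_c = 4.97127 × 0.838671 = 4.16926 m.
A = πr²/2 = π × 2.1²/2 = 6.92721 m².
Resultant F = γ·h_c·A = 10.89891 × 4.16926 × 6.92721 = 314.775 kN.
I_c = (π/8 − 8/(9π))·r⁴ = 0.109757 × 2.1⁴ = 2.13457 m⁴.
Centre of pressure: y_p = y_c + I_c/(y_c·A) = 4.97127 + 2.13457/(4.97127 × 6.92721) = 4.97127 + 0.0619847 = 5.03325 m along the plane.
The resultant acts 0.891268 + 0.0619847 = 0.953253 m (along the plate) below the hinge at the top edge, so the moment about the hinge is M = F × 0.953253 = 314.775 × 0.953253 = 300.06 kN·m.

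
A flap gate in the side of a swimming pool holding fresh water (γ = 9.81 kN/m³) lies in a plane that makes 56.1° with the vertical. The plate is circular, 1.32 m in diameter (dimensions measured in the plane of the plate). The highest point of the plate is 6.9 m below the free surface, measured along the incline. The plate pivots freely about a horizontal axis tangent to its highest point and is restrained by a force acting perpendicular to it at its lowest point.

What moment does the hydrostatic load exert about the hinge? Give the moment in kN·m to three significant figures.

M ≈ 38.2 kN·m

γ = 9.81 kN/m³.
The plate makes 56.1° with the vertical, i.e. θ = 90° − 56.1° = 33.9° to the horizontal. Measuring y along the incline from the free-surface line, vertical depth h = y·sinθ with sinθ = 0.557745.
The centroid is at the centre, 0.66 m below the top of the plate, so y_c = 6.9 + 0.66 = 7.56 m and h_c = 7.56 × 0.557745 = 4.21655 m.
A = π(0.66)² = 1.36848 m².
Resultant F = γ·h_c·A = 9.81 × 4.21655 × 1.36848 = 56.6063 kN.
I_c = πr⁴/4 = π × 0.66⁴/4 = 0.149027 m⁴.
Centre of pressure: y_p = y_c + I_c/(y_c·A) = 7.56 + 0.149027/(7.56 × 1.36848) = 7.56 + 0.0144047 = 7.5744 m along the plane.
The resultant acts 0.66 + 0.0144047 = 0.674405 m (along the plate) below the hinge at the top edge, so the moment about the hinge is M = F × 0.674405 = 56.6063 × 0.674405 = 38.1756 kN·m.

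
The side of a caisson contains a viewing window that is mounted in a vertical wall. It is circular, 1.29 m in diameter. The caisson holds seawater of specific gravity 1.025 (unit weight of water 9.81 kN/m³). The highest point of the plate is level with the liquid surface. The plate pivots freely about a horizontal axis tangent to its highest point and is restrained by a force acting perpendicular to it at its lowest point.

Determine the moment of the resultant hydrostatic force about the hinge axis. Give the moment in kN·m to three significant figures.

M ≈ 6.83 kN·m

γ = 1.025 × 9.81 = 10.05525 kN/m³.
The centroid is at the centre, 0.645 m below the top of the plate, so the centroid depth is h_c = 0.645 m.
A = π(0.645)² = 1.30698 m².
Resultant F = γ·h_c·A = 10.05525 × 0.645 × 1.30698 = 8.4766 kN.
I_c = πr⁴/4 = π × 0.645⁴/4 = 0.135934 m⁴.
Centre of pressure: y_p = y_c + I_c/(y_c·A) = 0.645 + 0.135934/(0.645 × 1.30698) = 0.645 + 0.16125 = 0.80625 m along the plane.
The resultant acts 0.645 + 0.16125 = 0.80625 m (along the plate) below the hinge at the top edge, so the moment about the hinge is M = F × 0.80625 = 8.4766 × 0.80625 = 6.83426 kN·m.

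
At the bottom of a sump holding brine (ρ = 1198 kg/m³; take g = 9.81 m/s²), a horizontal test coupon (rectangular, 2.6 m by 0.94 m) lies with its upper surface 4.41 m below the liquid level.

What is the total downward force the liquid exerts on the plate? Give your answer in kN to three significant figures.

F ≈ 127 kN

γ = ρg = 1198 × 9.81 / 1000 = 11.75238 kN/m³.
The plate is horizontal, so pressure is uniform at p = γ·h = 11.75238 × 4.41 = 51.828 kN/m².
A = 2.6 × 0.94 = 2.444 m².
F = p·A = 51.828 × 2.444 = 126.668 kN.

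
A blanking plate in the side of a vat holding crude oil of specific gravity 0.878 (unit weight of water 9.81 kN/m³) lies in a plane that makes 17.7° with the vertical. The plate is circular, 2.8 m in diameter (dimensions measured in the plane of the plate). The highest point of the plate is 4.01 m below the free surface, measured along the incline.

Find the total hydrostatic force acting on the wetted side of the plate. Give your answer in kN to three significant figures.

γ = 0.878 × 9.81 = 8.61318 kN/m³.
The plate makes 17.7° with the vertical, i.e. θ = 90° − 17.7° = 72.3° to the horizontal. Measuring y along the incline from the free-surface line, vertical depth h = y·sinθ with sinθ = 0.952661.
The centroid is at the centre, 1.4 m below the top of the plate, so y_c = 4.01 + 1.4 = 5.41 m and h_c = 5.41 × 0.952661 = 5.1539 m.
A = π(1.4)² = 6.15752 m².
Resultant F = γ·h_c·A = 8.61318 × 5.1539 × 6.15752 = 273.341 kN.

F ≈ 273 kN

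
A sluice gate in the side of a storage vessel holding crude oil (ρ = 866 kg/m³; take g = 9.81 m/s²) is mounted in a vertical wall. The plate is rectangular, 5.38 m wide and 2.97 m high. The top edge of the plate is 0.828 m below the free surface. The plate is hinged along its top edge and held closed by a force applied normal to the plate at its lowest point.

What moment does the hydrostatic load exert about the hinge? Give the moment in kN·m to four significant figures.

M ≈ 566.0 kN·m

γ = ρg = 866 × 9.81 / 1000 = 8.49546 kN/m³.
The centroid lies 2.97/2 = 1.485 m below the top edge, so the centroid depth is h_c = 0.828 + 1.485 = 2.313 m.
A = 5.38 × 2.97 = 15.9786 m².
Resultant F = γ·h_c·A = 8.49546 × 2.313 × 15.9786 = 313.979 kN.
I_c = b·h³/12 = 5.38 × 2.97³/12 = 11.7455 m⁴.
Centre of pressure: y_p = y_c + I_c/(y_c·A) = 2.313 + 11.7455/(2.313 × 15.9786) = 2.313 + 0.317802 = 2.6308 m along the plane.
The resultant acts 1.485 + 0.317802 = 1.8028 m (along the plate) below the hinge at the top edge, so the moment about the hinge is M = F × 1.8028 = 313.979 × 1.8028 = 566.041 kN·m.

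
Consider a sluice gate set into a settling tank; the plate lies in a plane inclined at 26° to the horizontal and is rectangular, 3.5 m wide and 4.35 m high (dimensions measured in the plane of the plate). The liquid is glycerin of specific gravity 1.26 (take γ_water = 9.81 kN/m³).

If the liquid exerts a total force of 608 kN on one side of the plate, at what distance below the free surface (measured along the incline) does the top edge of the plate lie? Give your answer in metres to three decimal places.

γ = 1.26 × 9.81 = 12.3606 kN/m³.
A = 3.5 × 4.35 = 15.225 m².
From F = γ·h_c·A, the centroid depth is h_c = 608/(12.3606 × 15.225) = 3.23078 m.
Let θ = 26° be the plate's angle to the horizontal; measure y along the incline from where the plane meets the free surface. Vertical depth h = y·sinθ with sinθ = 0.438371.
Along the incline, y_c = h_c/sinθ = 3.23078/0.438371 = 7.36997 m.
The centroid lies 4.35/2 = 2.175 m below the top edge, so the top edge sits at y_top = 7.36997 − 2.175 = 5.19497 m along the incline.

y_top ≈ 5.195 m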